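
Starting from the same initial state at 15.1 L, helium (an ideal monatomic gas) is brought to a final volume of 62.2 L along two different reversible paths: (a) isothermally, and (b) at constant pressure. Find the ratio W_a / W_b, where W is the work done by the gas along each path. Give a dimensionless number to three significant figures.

W_a / W_b ≈ 0.454

Path (a) isothermal: W = P₁V₁ ln(V₂/V₁) → W_a/(P₁V₁) = 1.416.
Path (b) isobaric: W = P₁(V₂ − V₁) → W_b/(P₁V₁) = 3.119.
W_a / W_b = 1.416 / 3.119 = 0.4539.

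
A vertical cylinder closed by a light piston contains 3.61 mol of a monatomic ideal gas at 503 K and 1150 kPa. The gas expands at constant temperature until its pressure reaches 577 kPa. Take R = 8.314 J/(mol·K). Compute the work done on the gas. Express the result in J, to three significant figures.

Isothermal process: W = nRT ln(V₂/V₁) = nRT ln(P₁/P₂).
W = (3.61)(8.314)(503) × ln(1150/577)
  = 15097 × ln(1.993) = 15097 × 0.6897
W_by_gas = 10412 J; work on gas = −W_by = -10412 J.

W ≈ -10400 J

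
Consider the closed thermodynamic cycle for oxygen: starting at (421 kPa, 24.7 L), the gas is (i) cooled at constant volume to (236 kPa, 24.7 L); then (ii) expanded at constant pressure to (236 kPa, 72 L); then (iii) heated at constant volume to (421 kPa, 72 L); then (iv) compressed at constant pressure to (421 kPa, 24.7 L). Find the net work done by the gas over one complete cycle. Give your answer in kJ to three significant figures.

W_net ≈ -8.75 kJ

Constant-volume legs do no work.
W(ii) = (236)(72 − 24.7) = 11163 J; W(iv) = (421)(24.7 − 72) = -19913 J.
W_net = 11163 − 19913 = -8750 J (the counter-clockwise enclosed area).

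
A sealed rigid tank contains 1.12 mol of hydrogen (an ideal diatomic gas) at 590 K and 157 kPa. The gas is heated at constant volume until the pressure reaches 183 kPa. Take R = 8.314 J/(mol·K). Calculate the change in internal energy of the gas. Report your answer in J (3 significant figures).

Constant volume ⇒ W = 0, so Q = ΔU = nCᵥΔT with Cᵥ = 5R/2 = 20.79 J/(mol·K).
At constant V, T₂/T₁ = P₂/P₁ ⇒ ΔT = T₁(P₂/P₁ − 1) = 590·(183/157 − 1) = 97.71 K.
ΔU = (1.12)(20.79)(97.71) = 2275 J.

ΔU ≈ 2270 J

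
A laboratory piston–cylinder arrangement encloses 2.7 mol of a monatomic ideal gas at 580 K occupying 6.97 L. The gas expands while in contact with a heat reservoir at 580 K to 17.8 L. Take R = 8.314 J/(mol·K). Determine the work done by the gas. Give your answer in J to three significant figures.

W ≈ 12200 J

Isothermal: W = nRT ln(V₂/V₁).
W = (2.7)(8.314)(580) × ln(17.8/6.97)
  = 13020 × 0.9376
W_by_gas = 12207 J.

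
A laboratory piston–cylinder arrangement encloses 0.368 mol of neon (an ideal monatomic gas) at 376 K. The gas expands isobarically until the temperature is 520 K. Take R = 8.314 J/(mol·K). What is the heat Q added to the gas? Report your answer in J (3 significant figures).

Q ≈ 1100 J

Isobaric: W = nRΔT = (0.368)(8.314)(144) = 440.6 J.
ΔU = nCᵥΔT with Cᵥ = 3R/2: ΔU = (0.368)(12.47)(144) = 660.9 J.
Q = ΔU + W = 660.9 + 440.6 = 1101 J.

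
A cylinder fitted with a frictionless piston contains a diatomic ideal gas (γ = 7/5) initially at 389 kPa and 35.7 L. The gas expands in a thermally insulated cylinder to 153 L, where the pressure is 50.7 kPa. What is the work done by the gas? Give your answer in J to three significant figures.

Adiabatic: W = (P₁V₁ − P₂V₂)/(γ − 1) with γ = 7/5.
P₁V₁ = 13887 J, P₂V₂ = 7757 J.
W = (13887 − 7757) / 0.4 = 15326 J.

W ≈ 15300 J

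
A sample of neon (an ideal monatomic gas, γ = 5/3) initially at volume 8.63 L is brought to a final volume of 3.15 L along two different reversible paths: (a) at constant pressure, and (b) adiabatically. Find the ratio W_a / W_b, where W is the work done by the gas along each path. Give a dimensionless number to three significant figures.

Path (a) isobaric: W = P₁(V₂ − V₁) → W_a/(P₁V₁) = -0.635.
Path (b) adiabatic: W = P₁V₁(1 − (V₁/V₂)^(γ−1))/(γ−1) → W_b/(P₁V₁) = -1.437.
W_a / W_b = -0.635 / -1.437 = 0.4419.

W_a / W_b ≈ 0.442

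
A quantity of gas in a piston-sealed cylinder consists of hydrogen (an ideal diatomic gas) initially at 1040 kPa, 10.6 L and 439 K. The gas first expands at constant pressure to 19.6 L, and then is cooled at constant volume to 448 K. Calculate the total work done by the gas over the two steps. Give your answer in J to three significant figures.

W_total ≈ 9360 J

Step 1 (isobaric): W = PΔV = (1040 kPa)(19.6 − 10.6 L) = 9360 J.
Step 2 (isochoric): W = 0 (constant volume).
W_total = 9360 + 0 = 9360 J.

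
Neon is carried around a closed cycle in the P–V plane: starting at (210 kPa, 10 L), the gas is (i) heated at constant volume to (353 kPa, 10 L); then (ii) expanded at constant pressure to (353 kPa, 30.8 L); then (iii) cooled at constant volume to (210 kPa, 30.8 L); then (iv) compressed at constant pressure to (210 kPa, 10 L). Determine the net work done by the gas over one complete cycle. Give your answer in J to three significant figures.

Constant-volume legs do no work.
W(ii) = (353)(30.8 − 10) = 7342 J; W(iv) = (210)(10 − 30.8) = -4368 J.
W_net = 7342 − 4368 = 2974 J (the clockwise enclosed area).

W_net ≈ 2970 J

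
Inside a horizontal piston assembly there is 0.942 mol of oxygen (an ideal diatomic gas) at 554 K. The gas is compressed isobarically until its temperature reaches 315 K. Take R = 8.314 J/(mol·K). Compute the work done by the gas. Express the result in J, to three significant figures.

Isobaric: W = P ΔV = nR ΔT.
W = (0.942)(8.314)(315 − 554) = -1872 J.

W ≈ -1870 J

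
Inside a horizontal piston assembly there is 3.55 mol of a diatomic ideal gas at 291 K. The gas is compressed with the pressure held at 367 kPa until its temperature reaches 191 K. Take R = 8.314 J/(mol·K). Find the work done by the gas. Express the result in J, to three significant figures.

W ≈ -2950 J

Isobaric: W = P ΔV = nR ΔT.
W = (3.55)(8.314)(191 − 291) = -2951 J.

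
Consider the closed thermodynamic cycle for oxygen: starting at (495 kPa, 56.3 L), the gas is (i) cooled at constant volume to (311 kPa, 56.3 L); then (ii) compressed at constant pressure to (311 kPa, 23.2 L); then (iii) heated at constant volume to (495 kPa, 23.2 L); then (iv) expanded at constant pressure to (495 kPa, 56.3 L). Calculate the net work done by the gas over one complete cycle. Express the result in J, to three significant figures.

W_net ≈ 6090 J

Constant-volume legs do no work.
W(ii) = (311)(23.2 − 56.3) = -10294 J; W(iv) = (495)(56.3 − 23.2) = 16384 J.
W_net = -10294 + 16384 = 6090 J (the clockwise enclosed area).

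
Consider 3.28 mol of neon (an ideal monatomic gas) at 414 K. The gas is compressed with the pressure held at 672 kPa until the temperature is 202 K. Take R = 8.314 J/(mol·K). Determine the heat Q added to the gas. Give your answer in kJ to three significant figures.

Q ≈ -14.5 kJ

Isobaric: W = nRΔT = (3.28)(8.314)(-212) = -5781 J.
ΔU = nCᵥΔT with Cᵥ = 3R/2: ΔU = (3.28)(12.47)(-212) = -8672 J.
Q = ΔU + W = -8672 − 5781 = -14453 J.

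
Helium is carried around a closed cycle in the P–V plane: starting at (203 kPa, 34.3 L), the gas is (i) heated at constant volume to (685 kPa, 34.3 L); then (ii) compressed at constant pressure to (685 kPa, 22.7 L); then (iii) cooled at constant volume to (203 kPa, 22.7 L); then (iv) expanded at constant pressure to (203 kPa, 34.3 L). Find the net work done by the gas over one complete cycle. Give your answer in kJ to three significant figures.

Constant-volume legs do no work.
W(ii) = (685)(22.7 − 34.3) = -7946 J; W(iv) = (203)(34.3 − 22.7) = 2355 J.
W_net = -7946 + 2355 = -5591 J (the counter-clockwise enclosed area).

W_net ≈ -5.59 kJ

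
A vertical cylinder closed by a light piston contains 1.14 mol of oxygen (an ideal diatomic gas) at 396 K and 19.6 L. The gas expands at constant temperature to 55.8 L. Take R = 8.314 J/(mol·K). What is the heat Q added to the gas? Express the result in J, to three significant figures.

Isothermal ⇒ ΔU = 0, so Q = W = nRT ln(V₂/V₁).
Q = (1.14)(8.314)(396) ln(55.8/19.6) = 3753 × 1.046 = 3927 J.

Q ≈ 3930 J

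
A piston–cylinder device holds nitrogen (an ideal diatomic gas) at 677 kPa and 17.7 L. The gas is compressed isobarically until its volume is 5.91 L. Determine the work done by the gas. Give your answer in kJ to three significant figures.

W ≈ -7.98 kJ

Isobaric: W = P ΔV.
W = (677 kPa)(5.91 − 17.7 L) = (677)(-11.79) = -7982 J.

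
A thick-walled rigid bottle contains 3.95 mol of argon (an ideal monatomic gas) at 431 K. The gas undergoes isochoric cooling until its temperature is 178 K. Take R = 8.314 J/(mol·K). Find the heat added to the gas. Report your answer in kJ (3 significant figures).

Q ≈ -12.5 kJ

Constant volume ⇒ W = 0, so Q = ΔU = nCᵥΔT with Cᵥ = 3R/2 = 12.47 J/(mol·K).
ΔU = (3.95)(12.47)(178 − 431) = -12463 J.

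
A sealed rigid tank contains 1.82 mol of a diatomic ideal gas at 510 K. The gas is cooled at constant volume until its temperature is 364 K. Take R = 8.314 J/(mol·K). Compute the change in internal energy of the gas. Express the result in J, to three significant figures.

Constant volume ⇒ W = 0, so Q = ΔU = nCᵥΔT with Cᵥ = 5R/2 = 20.79 J/(mol·K).
ΔU = (1.82)(20.79)(364 − 510) = -5523 J.

ΔU ≈ -5520 J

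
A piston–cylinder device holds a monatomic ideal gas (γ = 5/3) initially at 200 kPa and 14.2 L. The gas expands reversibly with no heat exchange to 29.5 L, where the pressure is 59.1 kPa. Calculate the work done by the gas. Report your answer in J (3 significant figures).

W ≈ 1640 J

Adiabatic: W = (P₁V₁ − P₂V₂)/(γ − 1) with γ = 5/3.
P₁V₁ = 2840 J, P₂V₂ = 1743 J.
W = (2840 − 1743) / 0.6667 = 1645 J.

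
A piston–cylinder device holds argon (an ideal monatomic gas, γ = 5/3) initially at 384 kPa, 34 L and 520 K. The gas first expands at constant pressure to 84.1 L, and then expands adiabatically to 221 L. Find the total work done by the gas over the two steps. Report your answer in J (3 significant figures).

W_total ≈ 42200 J

Step 1 (isobaric): W = PΔV = (384 kPa)(84.1 − 34 L) = 19238 J.
After step 1: P = 384 kPa, V = 84.1 L, T = 1286 K.
Step 2 (adiabatic): W = (P₁V₁ − P₂V₂)/(γ−1) = (32294 − 16959)/0.667 = 23003 J.
W_total = 19238 + 23003 = 42242 J.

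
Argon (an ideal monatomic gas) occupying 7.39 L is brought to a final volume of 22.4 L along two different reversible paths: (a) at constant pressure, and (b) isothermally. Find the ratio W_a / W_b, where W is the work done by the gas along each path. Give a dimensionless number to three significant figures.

Path (a) isobaric: W = P₁(V₂ − V₁) → W_a/(P₁V₁) = 2.031.
Path (b) isothermal: W = P₁V₁ ln(V₂/V₁) → W_b/(P₁V₁) = 1.109.
W_a / W_b = 2.031 / 1.109 = 1.832.

W_a / W_b ≈ 1.83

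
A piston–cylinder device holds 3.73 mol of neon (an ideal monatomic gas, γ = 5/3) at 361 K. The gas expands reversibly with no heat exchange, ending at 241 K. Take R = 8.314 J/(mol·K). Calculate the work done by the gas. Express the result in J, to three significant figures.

W ≈ 5580 J

Adiabatic ⇒ Q = 0, so W_by = −ΔU = nCᵥ(T₁ − T₂).
Cᵥ = 3R/2 = 12.47 J/(mol·K).
W = (3.73)(12.47)(361 − 241) = 5582 J.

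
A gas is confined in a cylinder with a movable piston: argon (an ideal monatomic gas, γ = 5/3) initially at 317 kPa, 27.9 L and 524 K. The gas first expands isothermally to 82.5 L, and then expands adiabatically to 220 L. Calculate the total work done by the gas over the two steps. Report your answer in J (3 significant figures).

W_total ≈ 16000 J

Step 1 (isothermal): W = P₁V₁ ln(V₂/V₁) = (8844) ln(82.5/27.9) = 9589 J.
After step 1: P = 107.2 kPa, V = 82.5 L, T = 524 K.
Step 2 (adiabatic): W = (P₁V₁ − P₂V₂)/(γ−1) = (8844 − 4599)/0.667 = 6368 J.
W_total = 9589 + 6368 = 15956 J.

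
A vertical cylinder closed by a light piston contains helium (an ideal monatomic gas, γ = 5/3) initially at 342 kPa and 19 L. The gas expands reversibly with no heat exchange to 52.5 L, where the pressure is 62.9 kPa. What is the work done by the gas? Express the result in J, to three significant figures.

Adiabatic: W = (P₁V₁ − P₂V₂)/(γ − 1) with γ = 5/3.
P₁V₁ = 6498 J, P₂V₂ = 3302 J.
W = (6498 − 3302) / 0.6667 = 4794 J.

W ≈ 4790 J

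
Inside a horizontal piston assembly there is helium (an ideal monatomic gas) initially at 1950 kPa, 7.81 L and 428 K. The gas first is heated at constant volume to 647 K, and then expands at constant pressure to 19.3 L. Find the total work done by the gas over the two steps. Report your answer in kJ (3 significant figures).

W_total ≈ 33.9 kJ

Step 1 (isochoric): W = 0 (constant volume).
After step 1: P = 2948 kPa (V unchanged).
Step 2 (isobaric): W = PΔV = (2948 kPa)(19.3 − 7.81 L) = 33870 J.
W_total = 0 + 33870 = 33870 J.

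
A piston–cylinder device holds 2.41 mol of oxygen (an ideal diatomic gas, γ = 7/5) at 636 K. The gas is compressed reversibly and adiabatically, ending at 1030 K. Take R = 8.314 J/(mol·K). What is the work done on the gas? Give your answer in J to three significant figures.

Adiabatic ⇒ Q = 0, so W_by = −ΔU = nCᵥ(T₁ − T₂).
Cᵥ = 5R/2 = 20.79 J/(mol·K).
W = (2.41)(20.79)(636 − 1030) = -19736 J.
Work on gas = −W_by = 19736 J.

W ≈ 19700 J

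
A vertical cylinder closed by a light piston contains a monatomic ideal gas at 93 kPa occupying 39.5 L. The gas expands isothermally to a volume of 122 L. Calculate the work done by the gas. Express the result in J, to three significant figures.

Isothermal: W = nRT ln(V₂/V₁) = P₁V₁ ln(V₂/V₁).
P₁V₁ = (93 kPa)(39.5 L) = 3674 J.
W = 3674 × ln(122/39.5) = 3674 × 1.128
W_by_gas = 4143 J.

W ≈ 4140 J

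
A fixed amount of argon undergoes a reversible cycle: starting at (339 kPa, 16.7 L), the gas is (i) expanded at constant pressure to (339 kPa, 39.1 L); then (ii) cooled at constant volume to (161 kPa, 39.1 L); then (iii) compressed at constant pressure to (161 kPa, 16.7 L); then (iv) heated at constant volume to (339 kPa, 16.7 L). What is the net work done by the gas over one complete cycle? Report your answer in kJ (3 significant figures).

W_net ≈ 3.99 kJ

Constant-volume legs do no work.
W(i) = (339)(39.1 − 16.7) = 7594 J; W(iii) = (161)(16.7 − 39.1) = -3606 J.
W_net = 7594 − 3606 = 3987 J (the clockwise enclosed area).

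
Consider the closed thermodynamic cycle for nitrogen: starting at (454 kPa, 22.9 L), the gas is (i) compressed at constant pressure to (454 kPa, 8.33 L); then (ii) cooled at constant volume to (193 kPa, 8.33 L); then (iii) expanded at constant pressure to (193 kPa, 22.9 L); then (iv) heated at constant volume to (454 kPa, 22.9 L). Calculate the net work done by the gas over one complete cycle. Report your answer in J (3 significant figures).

W_net ≈ -3800 J

Constant-volume legs do no work.
W(i) = (454)(8.33 − 22.9) = -6615 J; W(iii) = (193)(22.9 − 8.33) = 2812 J.
W_net = -6615 + 2812 = -3803 J (the counter-clockwise enclosed area).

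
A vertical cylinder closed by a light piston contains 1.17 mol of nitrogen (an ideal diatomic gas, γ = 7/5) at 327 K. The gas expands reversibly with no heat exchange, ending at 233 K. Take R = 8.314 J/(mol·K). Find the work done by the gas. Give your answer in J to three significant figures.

W ≈ 2290 J

Adiabatic ⇒ Q = 0, so W_by = −ΔU = nCᵥ(T₁ − T₂).
Cᵥ = 5R/2 = 20.79 J/(mol·K).
W = (1.17)(20.79)(327 − 233) = 2286 J.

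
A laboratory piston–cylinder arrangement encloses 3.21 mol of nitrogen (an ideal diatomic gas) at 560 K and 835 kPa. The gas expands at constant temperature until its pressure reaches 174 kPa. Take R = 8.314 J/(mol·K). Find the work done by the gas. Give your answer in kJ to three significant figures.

Isothermal process: W = nRT ln(V₂/V₁) = nRT ln(P₁/P₂).
W = (3.21)(8.314)(560) × ln(835/174)
  = 14945 × ln(4.799) = 14945 × 1.568
W_by_gas = 23440 J.

W ≈ 23.4 kJ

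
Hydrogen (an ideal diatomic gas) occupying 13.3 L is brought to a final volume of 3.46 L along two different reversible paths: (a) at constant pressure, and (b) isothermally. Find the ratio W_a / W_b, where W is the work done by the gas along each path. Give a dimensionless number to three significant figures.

W_a / W_b ≈ 0.549

Path (a) isobaric: W = P₁(V₂ − V₁) → W_a/(P₁V₁) = -0.7398.
Path (b) isothermal: W = P₁V₁ ln(V₂/V₁) → W_b/(P₁V₁) = -1.346.
W_a / W_b = -0.7398 / -1.346 = 0.5495.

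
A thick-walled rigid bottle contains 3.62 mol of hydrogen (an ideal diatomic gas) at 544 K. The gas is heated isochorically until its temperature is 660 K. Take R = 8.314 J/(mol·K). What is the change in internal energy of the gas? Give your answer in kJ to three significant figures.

Constant volume ⇒ W = 0, so Q = ΔU = nCᵥΔT with Cᵥ = 5R/2 = 20.79 J/(mol·K).
ΔU = (3.62)(20.79)(660 − 544) = 8728 J.

ΔU ≈ 8.73 kJ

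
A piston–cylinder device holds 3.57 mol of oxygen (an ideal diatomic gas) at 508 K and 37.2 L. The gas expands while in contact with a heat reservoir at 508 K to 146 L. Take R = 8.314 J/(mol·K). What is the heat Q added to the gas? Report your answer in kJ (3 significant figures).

Q ≈ 20.6 kJ

Isothermal ⇒ ΔU = 0, so Q = W = nRT ln(V₂/V₁).
Q = (3.57)(8.314)(508) ln(146/37.2) = 15078 × 1.367 = 20616 J.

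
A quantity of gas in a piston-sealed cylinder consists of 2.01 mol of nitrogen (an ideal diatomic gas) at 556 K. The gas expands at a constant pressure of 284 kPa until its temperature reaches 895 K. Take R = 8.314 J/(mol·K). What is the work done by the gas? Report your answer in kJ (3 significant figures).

Isobaric: W = P ΔV = nR ΔT.
W = (2.01)(8.314)(895 − 556) = 5665 J.

W ≈ 5.67 kJ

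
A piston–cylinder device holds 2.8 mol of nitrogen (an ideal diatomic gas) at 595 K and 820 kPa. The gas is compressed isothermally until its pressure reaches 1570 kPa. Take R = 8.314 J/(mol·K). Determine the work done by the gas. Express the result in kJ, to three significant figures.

W ≈ -9.00 kJ

Isothermal process: W = nRT ln(V₂/V₁) = nRT ln(P₁/P₂).
W = (2.8)(8.314)(595) × ln(820/1570)
  = 13851 × ln(0.5223) = 13851 × -0.6495
W_by_gas = -8997 J.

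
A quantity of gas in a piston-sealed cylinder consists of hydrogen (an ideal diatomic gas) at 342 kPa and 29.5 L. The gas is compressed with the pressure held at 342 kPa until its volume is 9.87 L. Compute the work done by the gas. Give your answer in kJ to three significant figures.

Isobaric: W = P ΔV.
W = (342 kPa)(9.87 − 29.5 L) = (342)(-19.63) = -6713 J.

W ≈ -6.71 kJ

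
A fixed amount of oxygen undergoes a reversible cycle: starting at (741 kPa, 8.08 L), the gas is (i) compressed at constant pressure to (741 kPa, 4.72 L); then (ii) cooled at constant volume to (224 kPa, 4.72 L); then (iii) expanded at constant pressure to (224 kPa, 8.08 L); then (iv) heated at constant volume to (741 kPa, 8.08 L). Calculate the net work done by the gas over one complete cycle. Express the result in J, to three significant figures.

W_net ≈ -1740 J

Constant-volume legs do no work.
W(i) = (741)(4.72 − 8.08) = -2490 J; W(iii) = (224)(8.08 − 4.72) = 752.6 J.
W_net = -2490 + 752.6 = -1737 J (the counter-clockwise enclosed area).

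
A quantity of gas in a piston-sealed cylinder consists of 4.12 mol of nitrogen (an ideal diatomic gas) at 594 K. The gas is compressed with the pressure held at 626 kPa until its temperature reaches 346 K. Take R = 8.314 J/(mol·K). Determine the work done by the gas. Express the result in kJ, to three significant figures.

Isobaric: W = P ΔV = nR ΔT.
W = (4.12)(8.314)(346 − 594) = -8495 J.

W ≈ -8.49 kJ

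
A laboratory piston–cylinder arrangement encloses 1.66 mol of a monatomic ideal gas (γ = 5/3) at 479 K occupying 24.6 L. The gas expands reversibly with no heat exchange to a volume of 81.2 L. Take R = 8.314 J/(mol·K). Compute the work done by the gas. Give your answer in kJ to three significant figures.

W ≈ 5.44 kJ

Adiabatic: TV^(γ−1) = const with γ = 5/3.
T₂ = T₁ (V₁/V₂)^(γ−1) = 479 × (24.6/81.2)^0.667 = 479 × 0.4511 = 216.1 K.
W_by = nCᵥ(T₁ − T₂) = (1.66)(12.47)(479 − 216.1) = 5443 J.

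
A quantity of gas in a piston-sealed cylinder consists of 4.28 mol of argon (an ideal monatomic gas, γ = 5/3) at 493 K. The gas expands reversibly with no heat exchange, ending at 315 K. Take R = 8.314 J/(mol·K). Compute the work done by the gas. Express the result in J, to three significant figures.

Adiabatic ⇒ Q = 0, so W_by = −ΔU = nCᵥ(T₁ − T₂).
Cᵥ = 3R/2 = 12.47 J/(mol·K).
W = (4.28)(12.47)(493 − 315) = 9501 J.

W ≈ 9500 J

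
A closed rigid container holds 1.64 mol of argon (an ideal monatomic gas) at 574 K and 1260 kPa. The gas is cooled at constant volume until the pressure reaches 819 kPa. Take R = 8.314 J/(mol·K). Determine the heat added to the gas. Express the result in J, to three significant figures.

Constant volume ⇒ W = 0, so Q = ΔU = nCᵥΔT with Cᵥ = 3R/2 = 12.47 J/(mol·K).
At constant V, T₂/T₁ = P₂/P₁ ⇒ ΔT = T₁(P₂/P₁ − 1) = 574·(819/1260 − 1) = -200.9 K.
ΔU = (1.64)(12.47)(-200.9) = -4109 J.

Q ≈ -4110 J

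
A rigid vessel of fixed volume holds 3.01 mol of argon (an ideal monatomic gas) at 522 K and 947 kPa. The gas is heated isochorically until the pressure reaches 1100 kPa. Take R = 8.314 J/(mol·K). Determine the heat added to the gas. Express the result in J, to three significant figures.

Constant volume ⇒ W = 0, so Q = ΔU = nCᵥΔT with Cᵥ = 3R/2 = 12.47 J/(mol·K).
At constant V, T₂/T₁ = P₂/P₁ ⇒ ΔT = T₁(P₂/P₁ − 1) = 522·(1100/947 − 1) = 84.34 K.
ΔU = (3.01)(12.47)(84.34) = 3166 J.

Q ≈ 3170 J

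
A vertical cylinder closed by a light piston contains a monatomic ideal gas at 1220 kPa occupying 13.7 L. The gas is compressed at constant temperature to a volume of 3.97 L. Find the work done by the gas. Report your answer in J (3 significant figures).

Isothermal: W = nRT ln(V₂/V₁) = P₁V₁ ln(V₂/V₁).
P₁V₁ = (1220 kPa)(13.7 L) = 16714 J.
W = 16714 × ln(3.97/13.7) = 16714 × -1.239
W_by_gas = -20702 J.

W ≈ -20700 J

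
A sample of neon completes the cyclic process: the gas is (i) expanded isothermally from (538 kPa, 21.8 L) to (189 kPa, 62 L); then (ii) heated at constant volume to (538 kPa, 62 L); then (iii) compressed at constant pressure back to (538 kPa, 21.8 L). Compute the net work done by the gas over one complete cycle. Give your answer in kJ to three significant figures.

W_net ≈ -9.37 kJ

Leg (i): W = PᵢVᵢ ln(V_f/Vᵢ) = (11728) ln(62/21.8) = 12259 J.
Leg (ii): W = 0.
Leg (iii): W = PΔV = (538)(21.8 − 62) = -21628 J.
W_net = 12259 − 21628 = -9369 J.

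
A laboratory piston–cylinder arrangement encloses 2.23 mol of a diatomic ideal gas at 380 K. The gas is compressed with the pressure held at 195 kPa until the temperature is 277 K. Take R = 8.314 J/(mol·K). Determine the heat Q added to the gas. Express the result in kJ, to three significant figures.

Isobaric: W = nRΔT = (2.23)(8.314)(-103) = -1910 J.
ΔU = nCᵥΔT with Cᵥ = 5R/2: ΔU = (2.23)(20.79)(-103) = -4774 J.
Q = ΔU + W = -4774 − 1910 = -6684 J.

Q ≈ -6.68 kJ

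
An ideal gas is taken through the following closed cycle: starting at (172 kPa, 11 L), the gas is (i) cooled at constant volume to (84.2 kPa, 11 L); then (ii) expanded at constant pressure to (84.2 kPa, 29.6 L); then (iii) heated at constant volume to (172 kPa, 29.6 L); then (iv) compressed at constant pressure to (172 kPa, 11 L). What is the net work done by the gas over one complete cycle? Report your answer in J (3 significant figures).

W_net ≈ -1630 J

Constant-volume legs do no work.
W(ii) = (84.2)(29.6 − 11) = 1566 J; W(iv) = (172)(11 − 29.6) = -3199 J.
W_net = 1566 − 3199 = -1633 J (the counter-clockwise enclosed area).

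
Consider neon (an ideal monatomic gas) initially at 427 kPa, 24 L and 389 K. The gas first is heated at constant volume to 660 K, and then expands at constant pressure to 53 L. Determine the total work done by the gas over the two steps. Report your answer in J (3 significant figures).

W_total ≈ 21000 J

Step 1 (isochoric): W = 0 (constant volume).
After step 1: P = 724.5 kPa (V unchanged).
Step 2 (isobaric): W = PΔV = (724.5 kPa)(53 − 24 L) = 21010 J.
W_total = 0 + 21010 = 21010 J.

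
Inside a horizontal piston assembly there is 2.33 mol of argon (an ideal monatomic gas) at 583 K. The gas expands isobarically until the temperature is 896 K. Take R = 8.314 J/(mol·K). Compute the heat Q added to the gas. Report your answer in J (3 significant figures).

Q ≈ 15200 J

Isobaric: W = nRΔT = (2.33)(8.314)(313) = 6063 J.
ΔU = nCᵥΔT with Cᵥ = 3R/2: ΔU = (2.33)(12.47)(313) = 9095 J.
Q = ΔU + W = 9095 + 6063 = 15158 J.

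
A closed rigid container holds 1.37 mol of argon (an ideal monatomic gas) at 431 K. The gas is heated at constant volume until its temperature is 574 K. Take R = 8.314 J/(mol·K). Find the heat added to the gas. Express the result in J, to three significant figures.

Constant volume ⇒ W = 0, so Q = ΔU = nCᵥΔT with Cᵥ = 3R/2 = 12.47 J/(mol·K).
ΔU = (1.37)(12.47)(574 − 431) = 2443 J.

Q ≈ 2440 J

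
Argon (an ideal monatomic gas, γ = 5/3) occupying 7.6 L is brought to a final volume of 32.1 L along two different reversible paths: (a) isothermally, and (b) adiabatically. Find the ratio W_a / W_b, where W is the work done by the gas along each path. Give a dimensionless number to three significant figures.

Path (a) isothermal: W = P₁V₁ ln(V₂/V₁) → W_a/(P₁V₁) = 1.441.
Path (b) adiabatic: W = P₁V₁(1 − (V₁/V₂)^(γ−1))/(γ−1) → W_b/(P₁V₁) = 0.9259.
W_a / W_b = 1.441 / 0.9259 = 1.556.

W_a / W_b ≈ 1.56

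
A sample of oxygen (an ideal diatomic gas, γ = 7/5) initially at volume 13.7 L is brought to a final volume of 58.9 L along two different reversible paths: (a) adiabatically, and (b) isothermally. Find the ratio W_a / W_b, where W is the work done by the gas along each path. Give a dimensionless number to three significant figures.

W_a / W_b ≈ 0.758

Path (a) adiabatic: W = P₁V₁(1 − (V₁/V₂)^(γ−1))/(γ−1) → W_a/(P₁V₁) = 1.105.
Path (b) isothermal: W = P₁V₁ ln(V₂/V₁) → W_b/(P₁V₁) = 1.458.
W_a / W_b = 1.105 / 1.458 = 0.7576.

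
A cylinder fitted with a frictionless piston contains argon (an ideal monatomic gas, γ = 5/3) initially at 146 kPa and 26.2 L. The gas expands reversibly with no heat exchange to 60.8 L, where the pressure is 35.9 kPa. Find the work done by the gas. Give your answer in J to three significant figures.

Adiabatic: W = (P₁V₁ − P₂V₂)/(γ − 1) with γ = 5/3.
P₁V₁ = 3825 J, P₂V₂ = 2183 J.
W = (3825 − 2183) / 0.6667 = 2464 J.

W ≈ 2460 J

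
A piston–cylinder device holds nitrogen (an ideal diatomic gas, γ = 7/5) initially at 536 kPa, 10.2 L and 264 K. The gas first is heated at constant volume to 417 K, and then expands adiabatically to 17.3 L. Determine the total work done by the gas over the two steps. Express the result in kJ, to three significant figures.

Step 1 (isochoric): W = 0 (constant volume).
After step 1: P = 846.6 kPa (V unchanged).
Step 2 (adiabatic): W = (P₁V₁ − P₂V₂)/(γ−1) = (8636 − 6991)/0.4 = 4113 J.
W_total = 0 + 4113 = 4113 J.

W_total ≈ 4.11 kJ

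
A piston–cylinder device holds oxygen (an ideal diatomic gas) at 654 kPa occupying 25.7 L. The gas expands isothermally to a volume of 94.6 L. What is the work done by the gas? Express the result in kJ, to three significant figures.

W ≈ 21.9 kJ

Isothermal: W = nRT ln(V₂/V₁) = P₁V₁ ln(V₂/V₁).
P₁V₁ = (654 kPa)(25.7 L) = 16808 J.
W = 16808 × ln(94.6/25.7) = 16808 × 1.303
W_by_gas = 21903 J.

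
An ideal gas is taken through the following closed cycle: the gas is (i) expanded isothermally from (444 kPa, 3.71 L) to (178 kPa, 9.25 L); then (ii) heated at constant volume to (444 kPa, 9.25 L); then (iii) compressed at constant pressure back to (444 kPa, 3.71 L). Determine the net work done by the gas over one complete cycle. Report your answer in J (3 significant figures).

W_net ≈ -955 J

Leg (i): W = PᵢVᵢ ln(V_f/Vᵢ) = (1647) ln(9.25/3.71) = 1505 J.
Leg (ii): W = 0.
Leg (iii): W = PΔV = (444)(3.71 − 9.25) = -2460 J.
W_net = 1505 − 2460 = -954.9 J.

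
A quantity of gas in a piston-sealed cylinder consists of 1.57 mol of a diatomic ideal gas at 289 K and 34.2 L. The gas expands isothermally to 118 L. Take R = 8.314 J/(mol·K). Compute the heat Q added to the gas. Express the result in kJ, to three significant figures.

Q ≈ 4.67 kJ

Isothermal ⇒ ΔU = 0, so Q = W = nRT ln(V₂/V₁).
Q = (1.57)(8.314)(289) ln(118/34.2) = 3772 × 1.238 = 4672 J.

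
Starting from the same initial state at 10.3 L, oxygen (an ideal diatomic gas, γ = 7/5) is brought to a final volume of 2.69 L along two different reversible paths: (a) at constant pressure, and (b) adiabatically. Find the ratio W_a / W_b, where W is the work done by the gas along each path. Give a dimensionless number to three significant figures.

W_a / W_b ≈ 0.416

Path (a) isobaric: W = P₁(V₂ − V₁) → W_a/(P₁V₁) = -0.7388.
Path (b) adiabatic: W = P₁V₁(1 − (V₁/V₂)^(γ−1))/(γ−1) → W_b/(P₁V₁) = -1.777.
W_a / W_b = -0.7388 / -1.777 = 0.4157.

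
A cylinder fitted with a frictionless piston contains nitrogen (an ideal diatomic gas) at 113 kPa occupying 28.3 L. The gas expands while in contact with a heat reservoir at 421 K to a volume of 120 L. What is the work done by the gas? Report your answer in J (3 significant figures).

Isothermal: W = nRT ln(V₂/V₁) = P₁V₁ ln(V₂/V₁).
P₁V₁ = (113 kPa)(28.3 L) = 3198 J.
W = 3198 × ln(120/28.3) = 3198 × 1.445
W_by_gas = 4620 J.

W ≈ 4620 J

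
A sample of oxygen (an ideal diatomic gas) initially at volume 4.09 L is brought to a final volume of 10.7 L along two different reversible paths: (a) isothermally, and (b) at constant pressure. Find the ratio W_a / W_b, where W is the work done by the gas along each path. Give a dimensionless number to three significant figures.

W_a / W_b ≈ 0.595

Path (a) isothermal: W = P₁V₁ ln(V₂/V₁) → W_a/(P₁V₁) = 0.9617.
Path (b) isobaric: W = P₁(V₂ − V₁) → W_b/(P₁V₁) = 1.616.
W_a / W_b = 0.9617 / 1.616 = 0.5951.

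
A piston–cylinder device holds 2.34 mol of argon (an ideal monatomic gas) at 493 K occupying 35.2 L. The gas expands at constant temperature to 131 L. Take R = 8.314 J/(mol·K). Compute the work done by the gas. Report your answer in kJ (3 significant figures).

Isothermal: W = nRT ln(V₂/V₁).
W = (2.34)(8.314)(493) × ln(131/35.2)
  = 9591 × 1.314
W_by_gas = 12604 J.

W ≈ 12.6 kJ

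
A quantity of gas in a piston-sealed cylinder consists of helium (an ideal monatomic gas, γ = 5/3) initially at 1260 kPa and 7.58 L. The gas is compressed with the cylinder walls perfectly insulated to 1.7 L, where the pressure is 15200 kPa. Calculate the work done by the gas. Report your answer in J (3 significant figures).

Adiabatic: W = (P₁V₁ − P₂V₂)/(γ − 1) with γ = 5/3.
P₁V₁ = 9551 J, P₂V₂ = 25840 J.
W = (9551 − 25840) / 0.6667 = -24434 J.

W ≈ -24400 J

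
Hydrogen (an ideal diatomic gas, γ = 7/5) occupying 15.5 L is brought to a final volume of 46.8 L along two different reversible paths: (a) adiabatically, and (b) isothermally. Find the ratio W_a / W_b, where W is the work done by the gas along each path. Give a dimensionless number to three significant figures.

Path (a) adiabatic: W = P₁V₁(1 − (V₁/V₂)^(γ−1))/(γ−1) → W_a/(P₁V₁) = 0.8932.
Path (b) isothermal: W = P₁V₁ ln(V₂/V₁) → W_b/(P₁V₁) = 1.105.
W_a / W_b = 0.8932 / 1.105 = 0.8083.

W_a / W_b ≈ 0.808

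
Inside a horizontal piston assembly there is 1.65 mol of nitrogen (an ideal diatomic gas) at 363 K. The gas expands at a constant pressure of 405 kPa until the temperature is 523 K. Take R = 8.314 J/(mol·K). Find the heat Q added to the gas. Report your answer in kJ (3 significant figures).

Isobaric: W = nRΔT = (1.65)(8.314)(160) = 2195 J.
ΔU = nCᵥΔT with Cᵥ = 5R/2: ΔU = (1.65)(20.79)(160) = 5487 J.
Q = ΔU + W = 5487 + 2195 = 7682 J.

Q ≈ 7.68 kJ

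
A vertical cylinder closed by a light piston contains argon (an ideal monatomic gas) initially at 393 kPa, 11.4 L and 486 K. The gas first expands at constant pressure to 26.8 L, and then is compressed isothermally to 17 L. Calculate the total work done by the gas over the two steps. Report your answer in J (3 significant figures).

Step 1 (isobaric): W = PΔV = (393 kPa)(26.8 − 11.4 L) = 6052 J.
After step 1: P = 393 kPa, V = 26.8 L, T = 1143 K.
Step 2 (isothermal): W = P₁V₁ ln(V₂/V₁) = (10532) ln(17/26.8) = -4794 J.
W_total = 6052 − 4794 = 1258 J.

W_total ≈ 1260 J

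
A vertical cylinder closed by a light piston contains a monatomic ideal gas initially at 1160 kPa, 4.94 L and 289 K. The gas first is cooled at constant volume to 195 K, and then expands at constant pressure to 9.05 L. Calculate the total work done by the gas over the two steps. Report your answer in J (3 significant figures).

W_total ≈ 3220 J

Step 1 (isochoric): W = 0 (constant volume).
After step 1: P = 782.7 kPa (V unchanged).
Step 2 (isobaric): W = PΔV = (782.7 kPa)(9.05 − 4.94 L) = 3217 J.
W_total = 0 + 3217 = 3217 J.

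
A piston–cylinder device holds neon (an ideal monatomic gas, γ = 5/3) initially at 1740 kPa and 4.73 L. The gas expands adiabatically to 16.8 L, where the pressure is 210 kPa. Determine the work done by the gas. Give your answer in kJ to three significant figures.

Adiabatic: W = (P₁V₁ − P₂V₂)/(γ − 1) with γ = 5/3.
P₁V₁ = 8230 J, P₂V₂ = 3528 J.
W = (8230 − 3528) / 0.6667 = 7053 J.

W ≈ 7.05 kJ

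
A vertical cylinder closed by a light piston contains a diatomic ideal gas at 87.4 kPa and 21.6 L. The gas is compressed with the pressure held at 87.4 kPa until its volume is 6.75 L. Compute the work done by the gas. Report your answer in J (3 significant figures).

W ≈ -1300 J

Isobaric: W = P ΔV.
W = (87.4 kPa)(6.75 − 21.6 L) = (87.4)(-14.85) = -1298 J.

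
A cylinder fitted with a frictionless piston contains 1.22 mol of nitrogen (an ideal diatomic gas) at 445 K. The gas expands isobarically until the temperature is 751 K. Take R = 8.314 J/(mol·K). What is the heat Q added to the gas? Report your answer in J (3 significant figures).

Q ≈ 10900 J

Isobaric: W = nRΔT = (1.22)(8.314)(306) = 3104 J.
ΔU = nCᵥΔT with Cᵥ = 5R/2: ΔU = (1.22)(20.79)(306) = 7759 J.
Q = ΔU + W = 7759 + 3104 = 10863 J.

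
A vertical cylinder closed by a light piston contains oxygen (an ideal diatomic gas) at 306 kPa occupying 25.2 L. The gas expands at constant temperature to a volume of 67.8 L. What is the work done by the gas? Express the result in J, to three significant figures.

W ≈ 7630 J

Isothermal: W = nRT ln(V₂/V₁) = P₁V₁ ln(V₂/V₁).
P₁V₁ = (306 kPa)(25.2 L) = 7711 J.
W = 7711 × ln(67.8/25.2) = 7711 × 0.9897
W_by_gas = 7632 J.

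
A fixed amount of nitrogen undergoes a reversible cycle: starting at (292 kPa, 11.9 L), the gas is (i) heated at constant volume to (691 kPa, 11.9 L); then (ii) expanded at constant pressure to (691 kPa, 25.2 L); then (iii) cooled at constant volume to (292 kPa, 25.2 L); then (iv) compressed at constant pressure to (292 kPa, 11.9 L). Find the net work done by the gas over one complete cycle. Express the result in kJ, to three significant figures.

Constant-volume legs do no work.
W(ii) = (691)(25.2 − 11.9) = 9190 J; W(iv) = (292)(11.9 − 25.2) = -3884 J.
W_net = 9190 − 3884 = 5307 J (the clockwise enclosed area).

W_net ≈ 5.31 kJ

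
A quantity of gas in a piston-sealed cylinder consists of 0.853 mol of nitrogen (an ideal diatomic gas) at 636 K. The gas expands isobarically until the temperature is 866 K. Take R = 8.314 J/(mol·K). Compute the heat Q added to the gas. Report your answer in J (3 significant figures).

Q ≈ 5710 J

Isobaric: W = nRΔT = (0.853)(8.314)(230) = 1631 J.
ΔU = nCᵥΔT with Cᵥ = 5R/2: ΔU = (0.853)(20.79)(230) = 4078 J.
Q = ΔU + W = 4078 + 1631 = 5709 J.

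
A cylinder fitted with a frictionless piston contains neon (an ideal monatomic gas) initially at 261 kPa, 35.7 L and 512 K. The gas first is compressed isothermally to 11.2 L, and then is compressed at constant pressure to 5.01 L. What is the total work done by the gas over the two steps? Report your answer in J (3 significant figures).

Step 1 (isothermal): W = P₁V₁ ln(V₂/V₁) = (9318) ln(11.2/35.7) = -10801 J.
After step 1: P = 831.9 kPa, V = 11.2 L, T = 512 K.
Step 2 (isobaric): W = PΔV = (831.9 kPa)(5.01 − 11.2 L) = -5150 J.
W_total = -10801 − 5150 = -15951 J.

W_total ≈ -16000 J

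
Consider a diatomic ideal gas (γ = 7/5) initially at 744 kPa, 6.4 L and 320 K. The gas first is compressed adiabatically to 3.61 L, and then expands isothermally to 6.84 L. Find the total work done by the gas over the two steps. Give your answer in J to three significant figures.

W_total ≈ 762 J

Step 1 (adiabatic): W = (P₁V₁ − P₂V₂)/(γ−1) = (4762 − 5987)/0.4 = -3064 J.
After step 1: P = 1658 kPa, V = 3.61 L, T = 402.4 K.
Step 2 (isothermal): W = P₁V₁ ln(V₂/V₁) = (5987) ln(6.84/3.61) = 3826 J.
W_total = -3064 + 3826 = 762.3 J.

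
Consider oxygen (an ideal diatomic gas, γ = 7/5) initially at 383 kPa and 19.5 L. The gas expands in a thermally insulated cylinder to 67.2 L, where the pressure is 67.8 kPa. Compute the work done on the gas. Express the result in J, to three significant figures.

W ≈ -7280 J

Adiabatic: W = (P₁V₁ − P₂V₂)/(γ − 1) with γ = 7/5.
P₁V₁ = 7468 J, P₂V₂ = 4556 J.
W = (7468 − 4556) / 0.4 = 7281 J.
Work on gas = −W_by = -7281 J.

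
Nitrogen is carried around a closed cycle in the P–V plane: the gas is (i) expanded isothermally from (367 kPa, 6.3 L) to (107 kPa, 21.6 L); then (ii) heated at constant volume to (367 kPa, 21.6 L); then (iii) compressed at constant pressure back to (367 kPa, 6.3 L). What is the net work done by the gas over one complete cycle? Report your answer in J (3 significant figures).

Leg (i): W = PᵢVᵢ ln(V_f/Vᵢ) = (2312) ln(21.6/6.3) = 2849 J.
Leg (ii): W = 0.
Leg (iii): W = PΔV = (367)(6.3 − 21.6) = -5615 J.
W_net = 2849 − 5615 = -2766 J.

W_net ≈ -2770 J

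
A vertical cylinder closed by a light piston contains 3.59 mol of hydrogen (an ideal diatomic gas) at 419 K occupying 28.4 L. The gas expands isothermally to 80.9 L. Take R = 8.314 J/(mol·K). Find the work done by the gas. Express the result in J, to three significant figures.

W ≈ 13100 J

Isothermal: W = nRT ln(V₂/V₁).
W = (3.59)(8.314)(419) × ln(80.9/28.4)
  = 12506 × 1.047
W_by_gas = 13092 J.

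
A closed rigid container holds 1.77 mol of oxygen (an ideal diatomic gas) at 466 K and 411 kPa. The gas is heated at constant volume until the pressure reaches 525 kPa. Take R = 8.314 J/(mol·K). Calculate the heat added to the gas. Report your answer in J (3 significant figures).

Q ≈ 4760 J

Constant volume ⇒ W = 0, so Q = ΔU = nCᵥΔT with Cᵥ = 5R/2 = 20.79 J/(mol·K).
At constant V, T₂/T₁ = P₂/P₁ ⇒ ΔT = T₁(P₂/P₁ − 1) = 466·(525/411 − 1) = 129.3 K.
ΔU = (1.77)(20.79)(129.3) = 4755 J.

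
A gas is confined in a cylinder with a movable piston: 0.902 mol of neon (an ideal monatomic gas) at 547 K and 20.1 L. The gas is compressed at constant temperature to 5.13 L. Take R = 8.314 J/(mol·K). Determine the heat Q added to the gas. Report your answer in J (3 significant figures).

Isothermal ⇒ ΔU = 0, so Q = W = nRT ln(V₂/V₁).
Q = (0.902)(8.314)(547) ln(5.13/20.1) = 4102 × -1.366 = -5602 J.

Q ≈ -5600 J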